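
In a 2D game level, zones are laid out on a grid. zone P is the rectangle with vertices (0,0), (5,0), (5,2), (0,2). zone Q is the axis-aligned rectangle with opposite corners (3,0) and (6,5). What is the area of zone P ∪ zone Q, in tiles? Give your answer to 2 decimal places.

21.00

By inclusion–exclusion:
Individual areas: |zone P| = 10, |zone Q| = 15.
|zone P∩zone Q|: x∈[3,5], y∈[0,2] → 2·2 = 4.
|zone P ∪ zone Q| = 25 − 4 = 21.00.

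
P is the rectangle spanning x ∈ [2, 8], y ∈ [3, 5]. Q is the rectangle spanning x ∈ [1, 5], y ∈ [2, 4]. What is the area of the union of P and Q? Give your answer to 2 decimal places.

By inclusion–exclusion:
Individual areas: |P| = 12, |Q| = 8.
|P∩Q|: x∈[2,5], y∈[3,4] → 3·1 = 3.
|P ∪ Q| = 20 − 3 = 17.00.

17.00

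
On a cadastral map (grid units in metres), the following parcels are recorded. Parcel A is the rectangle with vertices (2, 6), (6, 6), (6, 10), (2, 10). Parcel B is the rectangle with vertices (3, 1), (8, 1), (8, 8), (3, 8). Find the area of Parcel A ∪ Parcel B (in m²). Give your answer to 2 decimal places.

45.00

By inclusion–exclusion:
Individual areas: |Parcel A| = 16, |Parcel B| = 35.
|Parcel A∩Parcel B|: x∈[3,6], y∈[6,8] → 3·2 = 6.
|Parcel A ∪ Parcel B| = 51 − 6 = 45.00.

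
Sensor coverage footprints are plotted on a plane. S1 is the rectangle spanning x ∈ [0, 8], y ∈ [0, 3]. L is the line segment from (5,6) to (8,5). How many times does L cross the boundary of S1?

0

The segment lies entirely outside S1 and never meets its boundary.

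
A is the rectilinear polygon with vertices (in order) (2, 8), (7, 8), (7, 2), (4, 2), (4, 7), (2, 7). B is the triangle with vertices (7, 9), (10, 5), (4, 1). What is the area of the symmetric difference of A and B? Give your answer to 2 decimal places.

21.50

|A| = 20, |B| = 18, |A∩B| = 8.25.
|A △ B| = |A| + |B| − 2·|A∩B| = 20 + 18 − 16.5 = 21.50.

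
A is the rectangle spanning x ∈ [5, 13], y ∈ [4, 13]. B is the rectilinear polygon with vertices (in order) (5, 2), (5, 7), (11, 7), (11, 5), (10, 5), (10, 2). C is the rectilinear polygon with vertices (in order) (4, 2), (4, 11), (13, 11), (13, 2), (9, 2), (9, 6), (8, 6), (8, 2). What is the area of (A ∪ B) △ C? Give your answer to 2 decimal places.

35.00

|A ∪ B| = 82.
|(A ∪ B) ∩ C| = 62.
|(A ∪ B) △ C| = 82 + 77 − 124 = 35.00.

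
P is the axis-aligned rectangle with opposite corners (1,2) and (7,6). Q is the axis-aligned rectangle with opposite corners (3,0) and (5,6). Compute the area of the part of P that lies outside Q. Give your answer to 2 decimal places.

16.00

|P∩Q|: x∈[3,5], y∈[2,6] → 2·4 = 8.
|P| = 24.
|P ∖ Q| = |P| − |P∩Q| = 24 − 8 = 16.00.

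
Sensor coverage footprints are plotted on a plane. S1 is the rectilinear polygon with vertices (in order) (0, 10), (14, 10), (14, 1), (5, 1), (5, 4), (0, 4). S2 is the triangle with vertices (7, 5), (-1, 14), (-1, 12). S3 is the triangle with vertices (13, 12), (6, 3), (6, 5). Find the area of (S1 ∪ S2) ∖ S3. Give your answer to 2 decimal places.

|S1 ∪ S2| = 115.8254.
|(S1 ∪ S2) ∩ S3| = 6.5556.
|(S1 ∪ S2) ∖ S3| = 115.8254 − 6.5556 = 109.27.

109.27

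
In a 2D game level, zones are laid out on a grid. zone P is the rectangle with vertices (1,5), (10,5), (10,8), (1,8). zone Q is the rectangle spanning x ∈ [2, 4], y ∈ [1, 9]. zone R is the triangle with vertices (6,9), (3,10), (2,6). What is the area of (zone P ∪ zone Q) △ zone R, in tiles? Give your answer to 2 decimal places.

|zone P ∪ zone Q| = 37.
|(zone P ∪ zone Q) ∩ zone R| = 3.5417.
|(zone P ∪ zone Q) △ zone R| = 37 + 6.5 − 7.0833 = 36.42.

36.42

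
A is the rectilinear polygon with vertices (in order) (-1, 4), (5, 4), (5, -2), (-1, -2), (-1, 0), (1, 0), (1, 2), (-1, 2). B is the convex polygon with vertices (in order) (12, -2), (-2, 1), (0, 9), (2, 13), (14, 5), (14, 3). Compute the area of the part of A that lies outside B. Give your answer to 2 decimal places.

11.71

|A| = 32, |A∩B| = 20.2857.
|A ∖ B| = |A| − |A∩B| = 32 − 20.2857 = 11.71.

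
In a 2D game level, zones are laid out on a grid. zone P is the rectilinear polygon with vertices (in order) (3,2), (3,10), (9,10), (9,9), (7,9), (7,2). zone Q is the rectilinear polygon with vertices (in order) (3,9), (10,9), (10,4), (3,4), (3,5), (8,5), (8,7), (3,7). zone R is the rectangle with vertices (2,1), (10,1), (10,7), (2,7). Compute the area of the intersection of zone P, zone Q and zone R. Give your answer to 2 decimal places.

4.00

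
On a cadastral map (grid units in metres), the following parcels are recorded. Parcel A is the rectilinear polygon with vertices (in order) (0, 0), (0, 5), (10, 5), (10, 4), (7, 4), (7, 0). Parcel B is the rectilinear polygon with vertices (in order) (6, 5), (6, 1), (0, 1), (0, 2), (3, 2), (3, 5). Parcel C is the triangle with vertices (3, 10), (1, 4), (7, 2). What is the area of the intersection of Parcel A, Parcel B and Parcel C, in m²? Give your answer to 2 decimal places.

6.25

The intersection is the polygon with vertices (3,5), (5.5,5), (6,4), (6,2.333), (3,3.333).
By the shoelace formula its area is 6.25.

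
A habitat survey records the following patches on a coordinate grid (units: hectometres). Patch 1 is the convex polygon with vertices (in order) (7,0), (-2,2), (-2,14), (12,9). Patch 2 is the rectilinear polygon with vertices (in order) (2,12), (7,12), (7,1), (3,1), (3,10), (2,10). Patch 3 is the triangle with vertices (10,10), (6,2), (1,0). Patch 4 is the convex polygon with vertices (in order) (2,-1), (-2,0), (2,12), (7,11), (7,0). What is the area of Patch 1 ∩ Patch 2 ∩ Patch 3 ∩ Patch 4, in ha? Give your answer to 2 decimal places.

The intersection is the polygon with vertices (6,2), (3.5,1), (3,1), (3,2.222), (7,6.667), (7,4).
By the shoelace formula its area is 10.53.

10.53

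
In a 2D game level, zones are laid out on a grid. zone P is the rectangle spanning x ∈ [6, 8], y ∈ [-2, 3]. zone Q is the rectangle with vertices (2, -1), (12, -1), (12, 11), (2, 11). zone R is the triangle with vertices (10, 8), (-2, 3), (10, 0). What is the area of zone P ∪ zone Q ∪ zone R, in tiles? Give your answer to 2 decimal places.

By inclusion–exclusion:
Individual areas: |zone P| = 10, |zone Q| = 120, |zone R| = 48.
|zone P∩zone Q|: x∈[6,8], y∈[-1,3] → 2·4 = 8.
|zone P∩zone R| = 4.5.
|zone Q∩zone R| = 42.6667.
|zone P∩zone Q∩zone R| = 4.5.
|zone P ∪ zone Q ∪ zone R| = 178 − 55.1667 + 4.5 = 127.33.

127.33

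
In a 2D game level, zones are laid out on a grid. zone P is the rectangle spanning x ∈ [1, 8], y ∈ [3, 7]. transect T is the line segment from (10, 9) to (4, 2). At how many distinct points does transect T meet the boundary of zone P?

2

The segment meets the boundary at (4.857,3), (8,6.667).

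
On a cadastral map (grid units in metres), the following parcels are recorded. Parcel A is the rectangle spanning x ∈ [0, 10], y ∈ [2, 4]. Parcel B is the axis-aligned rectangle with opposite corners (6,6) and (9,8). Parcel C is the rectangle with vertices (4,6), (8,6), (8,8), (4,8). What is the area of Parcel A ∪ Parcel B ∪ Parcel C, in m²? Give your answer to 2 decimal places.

By inclusion–exclusion:
Individual areas: |Parcel A| = 20, |Parcel B| = 6, |Parcel C| = 8.
|Parcel A∩Parcel B| = 0 (no overlap).
|Parcel A∩Parcel C| = 0 (no overlap).
|Parcel B∩Parcel C|: x∈[6,8], y∈[6,8] → 2·2 = 4.
|Parcel A∩Parcel B∩Parcel C| = 0.
|Parcel A ∪ Parcel B ∪ Parcel C| = 34 − 4 + 0 = 30.00.

30.00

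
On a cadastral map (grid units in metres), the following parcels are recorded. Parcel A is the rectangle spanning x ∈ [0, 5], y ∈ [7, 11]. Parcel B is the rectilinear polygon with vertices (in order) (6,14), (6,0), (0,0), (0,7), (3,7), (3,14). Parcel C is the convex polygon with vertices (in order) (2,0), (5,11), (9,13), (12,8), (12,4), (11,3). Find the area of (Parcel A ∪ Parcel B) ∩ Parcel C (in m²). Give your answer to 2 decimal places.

The region (Parcel A ∪ Parcel B) ∩ Parcel C is the polygon with vertices (6,1.333), (2,0), (5,11), (6,11.5).
By the shoelace formula its area is 25.08.

25.08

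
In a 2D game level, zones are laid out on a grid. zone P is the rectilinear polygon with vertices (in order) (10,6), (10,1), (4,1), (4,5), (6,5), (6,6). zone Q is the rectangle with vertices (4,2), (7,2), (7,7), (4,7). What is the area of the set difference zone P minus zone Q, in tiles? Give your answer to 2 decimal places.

18.00

|zone P| = 28, |zone P∩zone Q| = 10.
|zone P ∖ zone Q| = |zone P| − |zone P∩zone Q| = 28 − 10 = 18.00.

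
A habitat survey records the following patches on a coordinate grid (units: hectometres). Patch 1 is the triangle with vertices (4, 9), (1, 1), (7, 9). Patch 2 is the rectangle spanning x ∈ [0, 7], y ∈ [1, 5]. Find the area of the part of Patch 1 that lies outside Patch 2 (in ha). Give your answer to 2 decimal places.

9.00

|Patch 1| = 12, |Patch 1∩Patch 2| = 3.
|Patch 1 ∖ Patch 2| = |Patch 1| − |Patch 1∩Patch 2| = 12 − 3 = 9.00.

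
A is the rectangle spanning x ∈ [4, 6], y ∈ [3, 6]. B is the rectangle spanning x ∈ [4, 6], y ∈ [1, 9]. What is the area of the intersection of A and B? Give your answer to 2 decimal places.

|A∩B|: x∈[4,6], y∈[3,6] → 2·3 = 6.

6.00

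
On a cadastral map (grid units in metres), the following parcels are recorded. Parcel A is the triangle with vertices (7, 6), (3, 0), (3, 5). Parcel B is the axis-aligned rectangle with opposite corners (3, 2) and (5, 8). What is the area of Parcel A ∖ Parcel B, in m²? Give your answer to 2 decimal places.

3.83

|Parcel A| = 10, |Parcel A∩Parcel B| = 6.1667.
|Parcel A ∖ Parcel B| = |Parcel A| − |Parcel A∩Parcel B| = 10 − 6.1667 = 3.83.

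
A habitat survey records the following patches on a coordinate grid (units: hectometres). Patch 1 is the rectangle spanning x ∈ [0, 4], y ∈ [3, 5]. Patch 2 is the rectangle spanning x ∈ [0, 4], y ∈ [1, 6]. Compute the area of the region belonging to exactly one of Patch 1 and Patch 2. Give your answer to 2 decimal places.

|Patch 1∩Patch 2|: x∈[0,4], y∈[3,5] → 4·2 = 8.
|Patch 1 △ Patch 2| = |Patch 1| + |Patch 2| − 2·|Patch 1∩Patch 2| = 8 + 20 − 16 = 12.00.

12.00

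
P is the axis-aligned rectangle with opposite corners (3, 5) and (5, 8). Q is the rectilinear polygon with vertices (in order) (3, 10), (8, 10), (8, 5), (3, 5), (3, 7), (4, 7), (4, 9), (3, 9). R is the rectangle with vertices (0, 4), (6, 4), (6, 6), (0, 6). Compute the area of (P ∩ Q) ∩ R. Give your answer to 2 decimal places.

The region (P ∩ Q) ∩ R is the polygon with vertices (5,5), (3,5), (3,6), (5,6).
By the shoelace formula its area is 2.00.

2.00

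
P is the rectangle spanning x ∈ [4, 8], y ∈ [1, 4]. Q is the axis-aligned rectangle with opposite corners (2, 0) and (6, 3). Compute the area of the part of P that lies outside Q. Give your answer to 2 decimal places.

8.00

|P∩Q|: x∈[4,6], y∈[1,3] → 2·2 = 4.
|P| = 12.
|P ∖ Q| = |P| − |P∩Q| = 12 − 4 = 8.00.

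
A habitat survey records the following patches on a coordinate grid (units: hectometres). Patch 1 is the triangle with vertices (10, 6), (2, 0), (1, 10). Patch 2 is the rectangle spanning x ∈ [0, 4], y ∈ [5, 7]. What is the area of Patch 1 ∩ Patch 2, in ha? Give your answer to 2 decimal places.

5.20

The intersection is the polygon with vertices (1.3,7), (4,7), (4,5), (1.5,5).
By the shoelace formula its area is 5.20.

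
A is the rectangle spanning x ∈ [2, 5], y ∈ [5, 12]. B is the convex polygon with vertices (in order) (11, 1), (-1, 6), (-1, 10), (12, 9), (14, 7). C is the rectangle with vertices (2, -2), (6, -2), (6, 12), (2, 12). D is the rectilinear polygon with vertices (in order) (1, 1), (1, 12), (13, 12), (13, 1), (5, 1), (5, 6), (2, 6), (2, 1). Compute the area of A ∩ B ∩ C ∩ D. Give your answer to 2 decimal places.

10.96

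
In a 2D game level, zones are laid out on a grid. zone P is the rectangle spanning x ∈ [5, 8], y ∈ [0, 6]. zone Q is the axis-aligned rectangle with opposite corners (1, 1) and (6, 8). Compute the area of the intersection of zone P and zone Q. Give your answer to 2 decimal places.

5.00

|zone P∩zone Q|: x∈[5,6], y∈[1,6] → 1·5 = 5.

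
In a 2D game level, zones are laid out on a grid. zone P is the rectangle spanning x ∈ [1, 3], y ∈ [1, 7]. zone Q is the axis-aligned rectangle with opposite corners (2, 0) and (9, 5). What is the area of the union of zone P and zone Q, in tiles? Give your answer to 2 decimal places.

43.00

By inclusion–exclusion:
Individual areas: |zone P| = 12, |zone Q| = 35.
|zone P∩zone Q|: x∈[2,3], y∈[1,5] → 1·4 = 4.
|zone P ∪ zone Q| = 47 − 4 = 43.00.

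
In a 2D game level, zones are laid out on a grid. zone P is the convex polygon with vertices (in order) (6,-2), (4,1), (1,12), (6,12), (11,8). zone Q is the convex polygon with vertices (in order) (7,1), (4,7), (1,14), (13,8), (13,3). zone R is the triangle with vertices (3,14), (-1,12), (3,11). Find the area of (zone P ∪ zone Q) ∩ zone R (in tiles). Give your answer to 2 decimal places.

The region (zone P ∪ zone Q) ∩ zone R is the polygon with vertices (1,12), (1.857,12), (1.353,13.177), (2,13.5), (3,13), (3,11), (1.146,11.463).
By the shoelace formula its area is 3.28.

3.28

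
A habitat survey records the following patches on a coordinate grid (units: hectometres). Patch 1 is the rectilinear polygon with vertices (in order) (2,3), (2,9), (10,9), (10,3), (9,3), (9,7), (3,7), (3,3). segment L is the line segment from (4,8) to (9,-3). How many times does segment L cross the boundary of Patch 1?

1

The segment meets the boundary at (4.455,7).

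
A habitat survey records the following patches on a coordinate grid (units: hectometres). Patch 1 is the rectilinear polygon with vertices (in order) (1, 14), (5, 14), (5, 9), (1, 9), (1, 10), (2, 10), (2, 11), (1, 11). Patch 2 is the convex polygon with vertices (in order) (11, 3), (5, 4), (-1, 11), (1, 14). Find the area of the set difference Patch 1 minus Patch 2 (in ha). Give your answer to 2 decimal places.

8.80

|Patch 1| = 19, |Patch 1∩Patch 2| = 10.2.
|Patch 1 ∖ Patch 2| = |Patch 1| − |Patch 1∩Patch 2| = 19 − 10.2 = 8.80.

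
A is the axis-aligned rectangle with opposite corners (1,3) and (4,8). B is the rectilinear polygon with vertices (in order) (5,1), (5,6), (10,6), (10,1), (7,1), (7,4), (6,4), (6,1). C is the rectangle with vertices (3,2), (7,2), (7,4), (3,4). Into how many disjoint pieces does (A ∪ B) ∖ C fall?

3

(A ∪ B) ∖ C splits into 3 disjoint pieces (area 14, area 1, area 19).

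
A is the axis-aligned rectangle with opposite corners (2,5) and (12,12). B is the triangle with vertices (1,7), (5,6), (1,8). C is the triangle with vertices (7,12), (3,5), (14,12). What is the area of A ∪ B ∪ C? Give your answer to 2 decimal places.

72.15

By inclusion–exclusion:
Individual areas: |A| = 70, |B| = 2, |C| = 24.5.
|A∩B| = 1.125.
|A∩C| = 23.2273.
|B∩C| = 0.1644.
|A∩B∩C| = 0.1644.
|A ∪ B ∪ C| = 96.5 − 24.5167 + 0.1644 = 72.15.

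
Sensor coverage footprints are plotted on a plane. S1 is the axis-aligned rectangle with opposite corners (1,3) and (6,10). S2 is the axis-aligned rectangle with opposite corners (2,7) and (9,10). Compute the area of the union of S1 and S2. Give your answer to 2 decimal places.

By inclusion–exclusion:
Individual areas: |S1| = 35, |S2| = 21.
|S1∩S2|: x∈[2,6], y∈[7,10] → 4·3 = 12.
|S1 ∪ S2| = 56 − 12 = 44.00.

44.00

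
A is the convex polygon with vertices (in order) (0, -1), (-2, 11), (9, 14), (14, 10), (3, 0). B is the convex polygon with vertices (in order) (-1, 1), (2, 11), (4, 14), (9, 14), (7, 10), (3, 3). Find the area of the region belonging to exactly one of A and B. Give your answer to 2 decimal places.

|A| = 134, |B| = 55, |A∩B| = 50.4597.
|A △ B| = |A| + |B| − 2·|A∩B| = 134 + 55 − 100.9194 = 88.08.

88.08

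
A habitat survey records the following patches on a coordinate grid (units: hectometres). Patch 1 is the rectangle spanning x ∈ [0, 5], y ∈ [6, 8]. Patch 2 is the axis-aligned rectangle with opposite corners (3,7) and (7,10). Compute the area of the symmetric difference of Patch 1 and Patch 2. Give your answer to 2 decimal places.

|Patch 1∩Patch 2|: x∈[3,5], y∈[7,8] → 2·1 = 2.
|Patch 1 △ Patch 2| = |Patch 1| + |Patch 2| − 2·|Patch 1∩Patch 2| = 10 + 12 − 4 = 18.00.

18.00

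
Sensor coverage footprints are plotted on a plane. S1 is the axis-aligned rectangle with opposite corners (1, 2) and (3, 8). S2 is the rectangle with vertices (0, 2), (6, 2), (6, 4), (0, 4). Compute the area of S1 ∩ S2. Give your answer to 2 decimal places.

4.00

|S1∩S2|: x∈[1,3], y∈[2,4] → 2·2 = 4.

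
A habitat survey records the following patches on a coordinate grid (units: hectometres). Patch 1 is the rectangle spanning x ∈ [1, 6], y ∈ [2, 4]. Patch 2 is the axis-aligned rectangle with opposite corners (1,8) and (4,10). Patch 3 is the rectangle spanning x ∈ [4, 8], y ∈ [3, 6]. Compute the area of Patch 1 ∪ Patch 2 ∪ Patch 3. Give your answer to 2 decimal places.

By inclusion–exclusion:
Individual areas: |Patch 1| = 10, |Patch 2| = 6, |Patch 3| = 12.
|Patch 1∩Patch 2| = 0 (no overlap).
|Patch 1∩Patch 3|: x∈[4,6], y∈[3,4] → 2·1 = 2.
|Patch 2∩Patch 3| = 0 (no overlap).
|Patch 1∩Patch 2∩Patch 3| = 0.
|Patch 1 ∪ Patch 2 ∪ Patch 3| = 28 − 2 + 0 = 26.00.

26.00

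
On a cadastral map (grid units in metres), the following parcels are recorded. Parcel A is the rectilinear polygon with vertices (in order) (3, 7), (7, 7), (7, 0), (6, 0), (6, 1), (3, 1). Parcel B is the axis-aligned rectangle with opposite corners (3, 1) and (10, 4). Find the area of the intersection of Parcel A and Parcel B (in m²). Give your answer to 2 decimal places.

12.00

The intersection is the polygon with vertices (7,1), (6,1), (3,1), (3,4), (7,4).
By the shoelace formula its area is 12.00.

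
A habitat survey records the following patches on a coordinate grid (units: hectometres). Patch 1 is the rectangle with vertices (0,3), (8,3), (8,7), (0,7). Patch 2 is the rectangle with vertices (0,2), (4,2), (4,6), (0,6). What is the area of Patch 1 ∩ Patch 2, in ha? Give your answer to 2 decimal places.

12.00

|Patch 1∩Patch 2|: x∈[0,4], y∈[3,6] → 4·3 = 12.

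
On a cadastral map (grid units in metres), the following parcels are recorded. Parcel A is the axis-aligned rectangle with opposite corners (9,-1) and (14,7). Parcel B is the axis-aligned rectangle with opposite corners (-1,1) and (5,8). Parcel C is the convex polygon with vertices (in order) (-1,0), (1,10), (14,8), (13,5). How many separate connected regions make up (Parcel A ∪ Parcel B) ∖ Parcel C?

3

(Parcel A ∪ Parcel B) ∖ Parcel C splits into 3 disjoint pieces (area 28.4762, area 1.8286, area 6.3).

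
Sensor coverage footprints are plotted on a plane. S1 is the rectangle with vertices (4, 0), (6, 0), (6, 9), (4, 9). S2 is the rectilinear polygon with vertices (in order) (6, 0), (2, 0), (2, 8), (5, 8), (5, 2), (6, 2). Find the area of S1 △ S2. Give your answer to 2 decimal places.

24.00

|S1| = 18, |S2| = 26, |S1∩S2| = 10.
|S1 △ S2| = |S1| + |S2| − 2·|S1∩S2| = 18 + 26 − 20 = 24.00.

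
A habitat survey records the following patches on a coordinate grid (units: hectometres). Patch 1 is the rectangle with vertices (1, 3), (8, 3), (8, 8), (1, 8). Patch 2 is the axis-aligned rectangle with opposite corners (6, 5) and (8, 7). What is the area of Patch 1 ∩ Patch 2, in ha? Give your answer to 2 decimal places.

4.00

|Patch 1∩Patch 2|: x∈[6,8], y∈[5,7] → 2·2 = 4.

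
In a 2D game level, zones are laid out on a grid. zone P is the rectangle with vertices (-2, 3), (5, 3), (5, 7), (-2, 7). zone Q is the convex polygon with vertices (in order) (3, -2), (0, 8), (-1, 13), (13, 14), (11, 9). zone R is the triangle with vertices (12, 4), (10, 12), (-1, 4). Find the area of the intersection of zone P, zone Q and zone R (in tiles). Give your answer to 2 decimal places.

10.37

The intersection is the polygon with vertices (5,4), (1.2,4), (0.806,5.313), (3.125,7), (5,7).
By the shoelace formula its area is 10.37.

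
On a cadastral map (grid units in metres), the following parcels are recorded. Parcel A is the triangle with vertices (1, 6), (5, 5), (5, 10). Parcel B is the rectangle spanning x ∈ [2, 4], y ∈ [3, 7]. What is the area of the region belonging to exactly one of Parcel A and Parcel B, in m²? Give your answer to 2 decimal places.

|Parcel A| = 10, |Parcel B| = 8, |Parcel A∩Parcel B| = 3.
|Parcel A △ Parcel B| = |Parcel A| + |Parcel B| − 2·|Parcel A∩Parcel B| = 10 + 8 − 6 = 12.00.

12.00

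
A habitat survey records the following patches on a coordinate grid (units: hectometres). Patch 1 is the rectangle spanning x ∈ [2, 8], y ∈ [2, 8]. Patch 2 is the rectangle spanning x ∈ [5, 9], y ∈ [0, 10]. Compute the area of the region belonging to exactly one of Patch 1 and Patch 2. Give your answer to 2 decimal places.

|Patch 1∩Patch 2|: x∈[5,8], y∈[2,8] → 3·6 = 18.
|Patch 1 △ Patch 2| = |Patch 1| + |Patch 2| − 2·|Patch 1∩Patch 2| = 36 + 40 − 36 = 40.00.

40.00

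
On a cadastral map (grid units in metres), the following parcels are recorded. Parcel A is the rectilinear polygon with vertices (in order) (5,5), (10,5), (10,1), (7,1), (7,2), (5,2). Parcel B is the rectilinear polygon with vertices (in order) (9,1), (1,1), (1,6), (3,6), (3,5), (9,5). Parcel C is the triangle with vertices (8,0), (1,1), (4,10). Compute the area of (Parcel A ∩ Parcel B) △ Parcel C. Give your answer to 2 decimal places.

|Parcel A ∩ Parcel B| = 14.
|(Parcel A ∩ Parcel B) ∩ Parcel C| = 5.2.
|(Parcel A ∩ Parcel B) △ Parcel C| = 14 + 33 − 10.4 = 36.60.

36.60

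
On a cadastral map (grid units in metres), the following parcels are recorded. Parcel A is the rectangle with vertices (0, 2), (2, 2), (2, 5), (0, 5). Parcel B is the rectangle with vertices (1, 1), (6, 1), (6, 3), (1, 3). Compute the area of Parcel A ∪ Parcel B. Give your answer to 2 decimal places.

By inclusion–exclusion:
Individual areas: |Parcel A| = 6, |Parcel B| = 10.
|Parcel A∩Parcel B|: x∈[1,2], y∈[2,3] → 1·1 = 1.
|Parcel A ∪ Parcel B| = 16 − 1 = 15.00.

15.00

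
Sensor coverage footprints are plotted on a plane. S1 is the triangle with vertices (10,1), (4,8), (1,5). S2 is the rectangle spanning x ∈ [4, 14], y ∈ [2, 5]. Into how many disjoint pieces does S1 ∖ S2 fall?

2

S1 ∖ S2 splits into 2 disjoint pieces (area 0.6964, area 10.3571).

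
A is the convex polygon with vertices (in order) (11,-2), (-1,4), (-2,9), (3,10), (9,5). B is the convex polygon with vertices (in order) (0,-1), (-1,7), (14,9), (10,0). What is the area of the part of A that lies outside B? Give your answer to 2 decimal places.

18.86

|A| = 77, |A∩B| = 58.1402.
|A ∖ B| = |A| − |A∩B| = 77 − 58.1402 = 18.86.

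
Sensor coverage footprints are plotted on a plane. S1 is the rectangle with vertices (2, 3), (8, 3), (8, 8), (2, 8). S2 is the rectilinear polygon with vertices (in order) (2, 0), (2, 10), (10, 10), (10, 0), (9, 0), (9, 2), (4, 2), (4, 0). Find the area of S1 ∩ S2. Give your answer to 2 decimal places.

The intersection is the polygon with vertices (8,8), (8,3), (2,3), (2,8).
By the shoelace formula its area is 30.00.

30.00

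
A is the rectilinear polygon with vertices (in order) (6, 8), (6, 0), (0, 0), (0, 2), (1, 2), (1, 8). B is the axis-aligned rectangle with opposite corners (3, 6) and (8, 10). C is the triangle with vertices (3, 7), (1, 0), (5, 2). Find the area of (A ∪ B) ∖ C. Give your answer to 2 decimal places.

44.00

|A ∪ B| = 56.
|(A ∪ B) ∩ C| = 12.
|(A ∪ B) ∖ C| = 56 − 12 = 44.00.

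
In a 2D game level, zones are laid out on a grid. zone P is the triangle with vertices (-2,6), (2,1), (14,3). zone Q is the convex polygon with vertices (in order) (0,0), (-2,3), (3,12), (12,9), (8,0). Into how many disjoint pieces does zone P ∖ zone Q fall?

zone P ∖ zone Q splits into 2 disjoint pieces (area 0.7887, area 3.8446).

2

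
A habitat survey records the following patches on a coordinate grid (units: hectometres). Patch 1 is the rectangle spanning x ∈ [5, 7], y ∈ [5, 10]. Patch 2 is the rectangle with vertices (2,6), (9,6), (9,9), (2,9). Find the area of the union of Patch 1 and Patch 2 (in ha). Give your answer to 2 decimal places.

25.00

By inclusion–exclusion:
Individual areas: |Patch 1| = 10, |Patch 2| = 21.
|Patch 1∩Patch 2|: x∈[5,7], y∈[6,9] → 2·3 = 6.
|Patch 1 ∪ Patch 2| = 31 − 6 = 25.00.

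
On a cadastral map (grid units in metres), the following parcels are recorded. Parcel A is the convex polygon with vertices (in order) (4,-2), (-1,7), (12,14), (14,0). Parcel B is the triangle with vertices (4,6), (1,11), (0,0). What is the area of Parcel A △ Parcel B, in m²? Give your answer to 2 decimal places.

139.77

|Parcel A| = 148, |Parcel B| = 19, |Parcel A∩Parcel B| = 13.6135.
|Parcel A △ Parcel B| = |Parcel A| + |Parcel B| − 2·|Parcel A∩Parcel B| = 148 + 19 − 27.227 = 139.77.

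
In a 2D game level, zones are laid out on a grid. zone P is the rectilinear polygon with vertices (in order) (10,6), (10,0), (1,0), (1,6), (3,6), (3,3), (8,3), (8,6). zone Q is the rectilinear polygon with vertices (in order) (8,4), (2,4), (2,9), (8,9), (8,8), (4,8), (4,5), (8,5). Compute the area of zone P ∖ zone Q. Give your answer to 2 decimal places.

|zone P| = 39, |zone P∩zone Q| = 2.
|zone P ∖ zone Q| = |zone P| − |zone P∩zone Q| = 39 − 2 = 37.00.

37.00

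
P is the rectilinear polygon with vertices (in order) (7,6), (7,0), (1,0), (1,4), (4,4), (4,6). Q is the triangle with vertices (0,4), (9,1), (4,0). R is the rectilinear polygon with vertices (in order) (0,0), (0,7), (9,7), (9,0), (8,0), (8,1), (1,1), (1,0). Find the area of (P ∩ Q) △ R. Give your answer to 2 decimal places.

50.60

|P ∩ Q| = 10.6.
|(P ∩ Q) ∩ R| = 8.
|(P ∩ Q) △ R| = 10.6 + 56 − 16 = 50.60.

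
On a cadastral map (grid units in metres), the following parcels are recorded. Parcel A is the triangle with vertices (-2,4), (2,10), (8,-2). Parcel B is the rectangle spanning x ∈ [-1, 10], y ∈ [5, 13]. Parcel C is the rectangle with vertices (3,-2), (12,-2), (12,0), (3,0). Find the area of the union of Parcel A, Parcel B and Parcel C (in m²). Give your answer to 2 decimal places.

By inclusion–exclusion:
Individual areas: |Parcel A| = 42, |Parcel B| = 88, |Parcel C| = 18.
|Parcel A∩Parcel B| = 14.5.
|Parcel A∩Parcel C| = 2.3333.
|Parcel B∩Parcel C| = 0 (no overlap).
|Parcel A∩Parcel B∩Parcel C| = 0.
|Parcel A ∪ Parcel B ∪ Parcel C| = 148 − 16.8333 + 0 = 131.17.

131.17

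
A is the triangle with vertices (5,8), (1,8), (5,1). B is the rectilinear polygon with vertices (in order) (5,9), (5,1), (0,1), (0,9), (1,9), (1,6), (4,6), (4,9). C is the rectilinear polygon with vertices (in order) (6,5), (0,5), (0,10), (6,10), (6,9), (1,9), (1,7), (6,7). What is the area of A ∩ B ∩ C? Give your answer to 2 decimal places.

3.57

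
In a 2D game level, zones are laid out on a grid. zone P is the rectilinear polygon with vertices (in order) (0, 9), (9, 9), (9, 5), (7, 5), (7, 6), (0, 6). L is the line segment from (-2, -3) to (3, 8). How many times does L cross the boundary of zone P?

The segment meets the boundary at (2.091,6).

1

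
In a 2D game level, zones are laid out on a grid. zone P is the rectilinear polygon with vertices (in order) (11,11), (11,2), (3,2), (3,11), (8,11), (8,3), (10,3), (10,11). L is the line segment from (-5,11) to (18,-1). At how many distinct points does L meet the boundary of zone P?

4

The segment meets the boundary at (11,2.652), (10,3.174), (8,4.217), (3,6.826).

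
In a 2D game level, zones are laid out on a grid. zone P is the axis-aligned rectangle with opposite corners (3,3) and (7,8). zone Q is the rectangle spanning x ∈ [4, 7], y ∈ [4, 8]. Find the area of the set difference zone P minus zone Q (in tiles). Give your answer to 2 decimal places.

|zone P∩zone Q|: x∈[4,7], y∈[4,8] → 3·4 = 12.
|zone P| = 20.
|zone P ∖ zone Q| = |zone P| − |zone P∩zone Q| = 20 − 12 = 8.00.

8.00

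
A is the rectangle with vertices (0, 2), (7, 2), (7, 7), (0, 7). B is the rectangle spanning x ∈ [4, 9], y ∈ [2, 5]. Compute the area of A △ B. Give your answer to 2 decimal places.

|A∩B|: x∈[4,7], y∈[2,5] → 3·3 = 9.
|A △ B| = |A| + |B| − 2·|A∩B| = 35 + 15 − 18 = 32.00.

32.00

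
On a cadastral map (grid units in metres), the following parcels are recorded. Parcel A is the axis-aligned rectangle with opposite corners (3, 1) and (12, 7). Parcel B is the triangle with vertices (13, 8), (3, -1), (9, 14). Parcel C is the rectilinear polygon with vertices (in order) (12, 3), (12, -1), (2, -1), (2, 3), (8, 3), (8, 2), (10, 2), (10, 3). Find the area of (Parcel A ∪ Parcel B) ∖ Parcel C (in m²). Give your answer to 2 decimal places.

63.24

|Parcel A ∪ Parcel B| = 80.6667.
|(Parcel A ∪ Parcel B) ∩ Parcel C| = 17.4222.
|(Parcel A ∪ Parcel B) ∖ Parcel C| = 80.6667 − 17.4222 = 63.24.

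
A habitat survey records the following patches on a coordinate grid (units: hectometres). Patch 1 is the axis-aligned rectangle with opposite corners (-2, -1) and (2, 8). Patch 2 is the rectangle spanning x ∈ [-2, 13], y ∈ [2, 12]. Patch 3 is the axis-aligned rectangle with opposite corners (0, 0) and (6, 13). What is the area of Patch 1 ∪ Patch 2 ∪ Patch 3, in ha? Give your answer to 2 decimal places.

By inclusion–exclusion:
Individual areas: |Patch 1| = 36, |Patch 2| = 150, |Patch 3| = 78.
|Patch 1∩Patch 2|: x∈[-2,2], y∈[2,8] → 4·6 = 24.
|Patch 1∩Patch 3|: x∈[0,2], y∈[0,8] → 2·8 = 16.
|Patch 2∩Patch 3|: x∈[0,6], y∈[2,12] → 6·10 = 60.
|Patch 1∩Patch 2∩Patch 3| = 12.
|Patch 1 ∪ Patch 2 ∪ Patch 3| = 264 − 100 + 12 = 176.00.

176.00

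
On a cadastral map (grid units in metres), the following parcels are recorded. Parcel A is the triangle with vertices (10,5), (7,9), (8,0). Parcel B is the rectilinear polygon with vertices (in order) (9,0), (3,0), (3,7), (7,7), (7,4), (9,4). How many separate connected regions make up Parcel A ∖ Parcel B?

Parcel A ∖ Parcel B is a single connected region.

1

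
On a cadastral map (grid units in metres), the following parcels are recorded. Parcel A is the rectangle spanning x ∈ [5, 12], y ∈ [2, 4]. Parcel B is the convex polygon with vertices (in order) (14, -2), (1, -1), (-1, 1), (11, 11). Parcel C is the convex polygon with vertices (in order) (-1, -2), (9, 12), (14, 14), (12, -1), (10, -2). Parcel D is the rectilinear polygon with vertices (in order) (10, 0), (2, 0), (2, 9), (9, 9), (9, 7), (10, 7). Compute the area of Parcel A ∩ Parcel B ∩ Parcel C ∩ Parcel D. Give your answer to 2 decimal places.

10.00

The intersection is the polygon with vertices (10,4), (10,2), (5,2), (5,4).
By the shoelace formula its area is 10.00.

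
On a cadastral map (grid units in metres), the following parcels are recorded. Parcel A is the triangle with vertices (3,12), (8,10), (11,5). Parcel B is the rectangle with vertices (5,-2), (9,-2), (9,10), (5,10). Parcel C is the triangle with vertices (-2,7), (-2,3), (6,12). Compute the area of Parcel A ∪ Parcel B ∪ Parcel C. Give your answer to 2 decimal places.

67.95

By inclusion–exclusion:
Individual areas: |Parcel A| = 9.5, |Parcel B| = 48, |Parcel C| = 16.
|Parcel A∩Parcel B| = 5.2024.
|Parcel A∩Parcel C| = 0.3439.
|Parcel B∩Parcel C| = 0.
|Parcel A∩Parcel B∩Parcel C| = 0.
|Parcel A ∪ Parcel B ∪ Parcel C| = 73.5 − 5.5463 + 0 = 67.95.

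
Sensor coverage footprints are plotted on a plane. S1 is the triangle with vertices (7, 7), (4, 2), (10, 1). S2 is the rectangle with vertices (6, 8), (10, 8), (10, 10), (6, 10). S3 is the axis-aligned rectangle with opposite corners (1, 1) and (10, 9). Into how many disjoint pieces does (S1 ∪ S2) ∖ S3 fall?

(S1 ∪ S2) ∖ S3 is a single connected region.

1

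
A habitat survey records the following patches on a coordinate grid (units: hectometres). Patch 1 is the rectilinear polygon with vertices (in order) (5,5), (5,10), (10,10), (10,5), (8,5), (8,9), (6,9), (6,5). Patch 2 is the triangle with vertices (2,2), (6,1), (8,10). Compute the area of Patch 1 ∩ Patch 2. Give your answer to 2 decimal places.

1.93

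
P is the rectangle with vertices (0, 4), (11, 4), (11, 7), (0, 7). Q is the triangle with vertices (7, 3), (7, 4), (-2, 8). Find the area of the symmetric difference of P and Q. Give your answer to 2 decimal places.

30.77

|P| = 33, |Q| = 4.5, |P∩Q| = 3.3639.
|P △ Q| = |P| + |Q| − 2·|P∩Q| = 33 + 4.5 − 6.7278 = 30.77.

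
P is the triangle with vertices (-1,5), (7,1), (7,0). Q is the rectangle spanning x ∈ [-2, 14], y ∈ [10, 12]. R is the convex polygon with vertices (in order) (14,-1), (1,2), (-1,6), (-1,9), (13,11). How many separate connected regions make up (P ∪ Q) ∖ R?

3

(P ∪ Q) ∖ R splits into 3 disjoint pieces (area 0.0303, area 0.4803, area 28.4583).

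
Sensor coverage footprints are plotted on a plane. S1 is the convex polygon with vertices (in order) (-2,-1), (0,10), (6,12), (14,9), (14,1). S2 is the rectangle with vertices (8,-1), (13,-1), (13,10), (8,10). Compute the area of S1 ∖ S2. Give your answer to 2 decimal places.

|S1| = 159, |S1∩S2| = 46.6667.
|S1 ∖ S2| = |S1| − |S1∩S2| = 159 − 46.6667 = 112.33.

112.33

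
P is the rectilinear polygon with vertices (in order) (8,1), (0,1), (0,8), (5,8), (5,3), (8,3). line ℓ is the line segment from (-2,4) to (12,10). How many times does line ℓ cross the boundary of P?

The segment meets the boundary at (5,7), (0,4.857).

2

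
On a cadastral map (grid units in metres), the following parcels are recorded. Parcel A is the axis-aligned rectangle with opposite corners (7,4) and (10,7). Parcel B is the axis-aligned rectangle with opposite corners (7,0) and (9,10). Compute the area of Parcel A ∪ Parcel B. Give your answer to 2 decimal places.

By inclusion–exclusion:
Individual areas: |Parcel A| = 9, |Parcel B| = 20.
|Parcel A∩Parcel B|: x∈[7,9], y∈[4,7] → 2·3 = 6.
|Parcel A ∪ Parcel B| = 29 − 6 = 23.00.

23.00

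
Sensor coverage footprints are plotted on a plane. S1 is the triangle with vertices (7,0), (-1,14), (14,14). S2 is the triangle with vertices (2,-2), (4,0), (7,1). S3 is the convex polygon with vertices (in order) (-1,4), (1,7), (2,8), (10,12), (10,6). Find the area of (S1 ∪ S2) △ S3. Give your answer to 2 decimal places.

83.74

|S1 ∪ S2| = 106.9728.
|(S1 ∪ S2) ∩ S3| = 33.3676.
|(S1 ∪ S2) △ S3| = 106.9728 + 43.5 − 66.7353 = 83.74.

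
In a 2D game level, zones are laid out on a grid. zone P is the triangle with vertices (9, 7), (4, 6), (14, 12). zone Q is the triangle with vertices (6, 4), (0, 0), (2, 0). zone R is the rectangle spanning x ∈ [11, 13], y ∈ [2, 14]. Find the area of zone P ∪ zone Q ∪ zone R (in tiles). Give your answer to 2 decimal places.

36.40

By inclusion–exclusion:
Individual areas: |zone P| = 10, |zone Q| = 4, |zone R| = 24.
|zone P∩zone Q| = 0.
|zone P∩zone R| = 1.6.
|zone Q∩zone R| = 0.
|zone P∩zone Q∩zone R| = 0.
|zone P ∪ zone Q ∪ zone R| = 38 − 1.6 + 0 = 36.40.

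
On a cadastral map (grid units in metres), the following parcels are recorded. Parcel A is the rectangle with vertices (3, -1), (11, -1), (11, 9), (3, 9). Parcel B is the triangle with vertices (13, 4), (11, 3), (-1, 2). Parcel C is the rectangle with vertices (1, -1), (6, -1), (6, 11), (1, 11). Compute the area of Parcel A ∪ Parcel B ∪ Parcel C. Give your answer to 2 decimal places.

By inclusion–exclusion:
Individual areas: |Parcel A| = 80, |Parcel B| = 5, |Parcel C| = 60.
|Parcel A∩Parcel B| = 3.8095.
|Parcel A∩Parcel C|: x∈[3,6], y∈[-1,9] → 3·10 = 30.
|Parcel B∩Parcel C| = 1.3393.
|Parcel A∩Parcel B∩Parcel C| = 0.9821.
|Parcel A ∪ Parcel B ∪ Parcel C| = 145 − 35.1488 + 0.9821 = 110.83.

110.83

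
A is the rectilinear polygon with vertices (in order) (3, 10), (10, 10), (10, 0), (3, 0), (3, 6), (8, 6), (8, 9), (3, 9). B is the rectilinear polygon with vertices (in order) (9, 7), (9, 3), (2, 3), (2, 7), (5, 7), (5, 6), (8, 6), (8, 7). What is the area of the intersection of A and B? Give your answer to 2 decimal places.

19.00

The intersection is the polygon with vertices (3,6), (5,6), (8,6), (8,7), (9,7), (9,3), (3,3).
By the shoelace formula its area is 19.00.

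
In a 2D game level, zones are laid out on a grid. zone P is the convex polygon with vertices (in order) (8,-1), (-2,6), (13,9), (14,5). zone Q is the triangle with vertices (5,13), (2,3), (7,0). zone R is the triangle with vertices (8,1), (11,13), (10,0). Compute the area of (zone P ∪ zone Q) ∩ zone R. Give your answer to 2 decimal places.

The region (zone P ∪ zone Q) ∩ zone R is the polygon with vertices (10.656,8.531), (10.083,1.083), (9.333,0.333), (8,1), (9.842,8.368).
By the shoelace formula its area is 11.33.

11.33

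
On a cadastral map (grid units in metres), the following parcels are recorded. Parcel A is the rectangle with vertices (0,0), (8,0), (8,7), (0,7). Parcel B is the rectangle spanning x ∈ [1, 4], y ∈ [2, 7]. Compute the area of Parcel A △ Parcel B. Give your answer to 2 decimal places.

|Parcel A∩Parcel B|: x∈[1,4], y∈[2,7] → 3·5 = 15.
|Parcel A △ Parcel B| = |Parcel A| + |Parcel B| − 2·|Parcel A∩Parcel B| = 56 + 15 − 30 = 41.00.

41.00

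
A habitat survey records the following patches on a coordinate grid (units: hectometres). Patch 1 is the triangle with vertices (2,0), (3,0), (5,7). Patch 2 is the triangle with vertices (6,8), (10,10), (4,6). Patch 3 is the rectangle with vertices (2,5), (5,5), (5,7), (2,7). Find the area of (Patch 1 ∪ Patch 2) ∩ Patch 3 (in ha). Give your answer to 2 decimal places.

0.44

The region (Patch 1 ∪ Patch 2) ∩ Patch 3 is the polygon with vertices (4.8,6.533), (4,6), (5,7), (5,6.667), (4.882,6.588), (4.429,5), (4.143,5).
By the shoelace formula its area is 0.44.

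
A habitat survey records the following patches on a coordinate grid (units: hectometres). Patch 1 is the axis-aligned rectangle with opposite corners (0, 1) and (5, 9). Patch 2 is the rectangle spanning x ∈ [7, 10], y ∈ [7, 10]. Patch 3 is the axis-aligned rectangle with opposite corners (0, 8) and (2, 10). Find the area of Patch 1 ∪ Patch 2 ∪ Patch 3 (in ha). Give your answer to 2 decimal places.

By inclusion–exclusion:
Individual areas: |Patch 1| = 40, |Patch 2| = 9, |Patch 3| = 4.
|Patch 1∩Patch 2| = 0 (no overlap).
|Patch 1∩Patch 3|: x∈[0,2], y∈[8,9] → 2·1 = 2.
|Patch 2∩Patch 3| = 0 (no overlap).
|Patch 1∩Patch 2∩Patch 3| = 0.
|Patch 1 ∪ Patch 2 ∪ Patch 3| = 53 − 2 + 0 = 51.00.

51.00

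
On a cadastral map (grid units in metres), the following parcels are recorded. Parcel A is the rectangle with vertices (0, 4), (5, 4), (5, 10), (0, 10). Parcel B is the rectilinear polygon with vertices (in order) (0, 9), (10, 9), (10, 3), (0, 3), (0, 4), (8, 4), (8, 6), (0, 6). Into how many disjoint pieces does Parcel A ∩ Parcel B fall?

1

Parcel A ∩ Parcel B is a single connected region.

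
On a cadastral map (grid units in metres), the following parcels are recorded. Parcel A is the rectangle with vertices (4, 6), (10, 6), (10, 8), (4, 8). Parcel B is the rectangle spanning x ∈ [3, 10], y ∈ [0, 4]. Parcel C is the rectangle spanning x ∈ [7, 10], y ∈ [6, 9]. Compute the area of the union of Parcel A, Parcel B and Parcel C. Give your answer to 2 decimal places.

43.00

By inclusion–exclusion:
Individual areas: |Parcel A| = 12, |Parcel B| = 28, |Parcel C| = 9.
|Parcel A∩Parcel B| = 0 (no overlap).
|Parcel A∩Parcel C|: x∈[7,10], y∈[6,8] → 3·2 = 6.
|Parcel B∩Parcel C| = 0 (no overlap).
|Parcel A∩Parcel B∩Parcel C| = 0.
|Parcel A ∪ Parcel B ∪ Parcel C| = 49 − 6 + 0 = 43.00.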